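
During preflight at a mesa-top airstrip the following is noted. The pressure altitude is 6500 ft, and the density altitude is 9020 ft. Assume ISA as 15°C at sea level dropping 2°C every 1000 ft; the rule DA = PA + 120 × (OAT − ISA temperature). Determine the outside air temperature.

Density altitude − pressure altitude = 9020 − 6500 = +2520 ft.
At 120 ft/°C that is an ISA deviation of 2520/120 = +21°C.
ISA temperature at 6500 ft = 15 − 2 × (6500/1000) = 2°C.
OAT = ISA + deviation = 2 + (+21) = 23°C.

23°C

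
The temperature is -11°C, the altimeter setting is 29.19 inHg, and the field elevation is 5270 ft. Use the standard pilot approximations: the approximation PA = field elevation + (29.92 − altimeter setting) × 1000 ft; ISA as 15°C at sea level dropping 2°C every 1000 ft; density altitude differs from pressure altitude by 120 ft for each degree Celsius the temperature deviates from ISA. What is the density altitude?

Pressure altitude = 5270 + (29.92 − 29.19) × 1000 = 5270 + (+730) = 6000 ft.
ISA temperature at 6000 ft = 15 − 2 × (6000/1000) = 3°C.
ISA deviation = -11 − 3 = -14°C.
Density altitude = 6000 + 120 × (-14) = 4320 ft.

4320 ft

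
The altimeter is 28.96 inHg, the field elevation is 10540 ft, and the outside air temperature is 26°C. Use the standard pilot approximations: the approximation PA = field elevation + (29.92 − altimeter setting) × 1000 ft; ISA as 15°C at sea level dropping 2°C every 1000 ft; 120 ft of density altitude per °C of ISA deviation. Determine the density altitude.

15580 ft

Pressure altitude = 10540 + (29.92 − 28.96) × 1000 = 10540 + (+960) = 11500 ft.
ISA temperature at 11500 ft = 15 − 2 × (11500/1000) = -8°C.
ISA deviation = 26 − (-8) = +34°C.
Density altitude = 11500 + 120 × (34) = 15580 ft.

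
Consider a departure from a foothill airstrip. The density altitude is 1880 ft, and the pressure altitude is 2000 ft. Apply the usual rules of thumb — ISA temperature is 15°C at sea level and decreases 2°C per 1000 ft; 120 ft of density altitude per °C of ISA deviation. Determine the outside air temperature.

Density altitude − pressure altitude = 1880 − 2000 = -120 ft.
At 120 ft/°C that is an ISA deviation of -120/120 = -1°C.
ISA temperature at 2000 ft = 15 − 2 × (2000/1000) = 11°C.
OAT = ISA + deviation = 11 + (-1) = 10°C.

10°C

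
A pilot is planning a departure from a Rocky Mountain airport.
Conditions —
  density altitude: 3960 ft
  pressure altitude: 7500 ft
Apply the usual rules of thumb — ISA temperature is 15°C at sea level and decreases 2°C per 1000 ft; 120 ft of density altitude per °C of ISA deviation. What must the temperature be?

-29.5°C

Density altitude − pressure altitude = 3960 − 7500 = -3540 ft.
At 120 ft/°C that is an ISA deviation of -3540/120 = -29.5°C.
ISA temperature at 7500 ft = 15 − 2 × (7500/1000) = 0°C.
OAT = ISA + deviation = 0 + (-29.5) = -29.5°C.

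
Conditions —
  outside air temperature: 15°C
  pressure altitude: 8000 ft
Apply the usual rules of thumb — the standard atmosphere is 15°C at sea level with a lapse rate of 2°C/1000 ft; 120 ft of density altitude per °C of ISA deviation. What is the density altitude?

9920 ft

ISA temperature at 8000 ft = 15 − 2 × (8000/1000) = -1°C.
ISA deviation = 15 − (-1) = +16°C.
Density altitude = 8000 + 120 × (16) = 8000 + (+1920) = 9920 ft.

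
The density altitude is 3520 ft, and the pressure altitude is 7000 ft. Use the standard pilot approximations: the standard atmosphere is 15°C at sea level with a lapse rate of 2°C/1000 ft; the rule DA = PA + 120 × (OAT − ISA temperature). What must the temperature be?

Density altitude − pressure altitude = 3520 − 7000 = -3480 ft.
At 120 ft/°C that is an ISA deviation of -3480/120 = -29°C.
ISA temperature at 7000 ft = 15 − 2 × (7000/1000) = 1°C.
OAT = ISA + deviation = 1 + (-29) = -28°C.

-28°C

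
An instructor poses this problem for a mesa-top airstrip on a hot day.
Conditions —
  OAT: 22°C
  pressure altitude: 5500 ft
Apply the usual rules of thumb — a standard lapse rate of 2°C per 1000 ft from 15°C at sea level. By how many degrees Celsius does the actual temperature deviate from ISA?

ISA+18°C

ISA temperature at 5500 ft = 15 − 2 × (5500/1000) = 4°C.
Deviation = OAT − ISA = 22 − 4 = +18°C.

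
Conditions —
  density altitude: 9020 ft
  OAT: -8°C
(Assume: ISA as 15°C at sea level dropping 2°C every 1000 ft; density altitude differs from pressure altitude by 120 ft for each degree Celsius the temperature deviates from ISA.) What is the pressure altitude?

9500 ft

DA = PA + 120 × (OAT − (15 − 2·PA/1000)) = PA + 120·OAT − 1800 + 0.24·PA = 1.24·PA + 120·OAT − 1800.
So 1.24·PA = 9020 − 120 × (-8) + 1800 = 11780.
PA = 11780 / 1.24 = 9500 ft.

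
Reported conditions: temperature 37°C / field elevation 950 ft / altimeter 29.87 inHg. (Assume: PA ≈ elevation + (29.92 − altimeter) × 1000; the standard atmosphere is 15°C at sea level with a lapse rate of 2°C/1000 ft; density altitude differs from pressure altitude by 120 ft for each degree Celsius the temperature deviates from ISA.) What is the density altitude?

Pressure altitude = 950 + (29.92 − 29.87) × 1000 = 950 + (+50) = 1000 ft.
ISA temperature at 1000 ft = 15 − 2 × (1000/1000) = 13°C.
ISA deviation = 37 − 13 = +24°C.
Density altitude = 1000 + 120 × (24) = 3880 ft.

3880 ft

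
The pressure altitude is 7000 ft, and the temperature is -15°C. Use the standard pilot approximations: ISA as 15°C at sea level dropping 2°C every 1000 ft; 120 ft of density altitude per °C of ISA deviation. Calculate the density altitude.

ISA temperature at 7000 ft = 15 − 2 × (7000/1000) = 1°C.
ISA deviation = -15 − 1 = -16°C.
Density altitude = 7000 + 120 × (-16) = 7000 + (-1920) = 5080 ft.

5080 ft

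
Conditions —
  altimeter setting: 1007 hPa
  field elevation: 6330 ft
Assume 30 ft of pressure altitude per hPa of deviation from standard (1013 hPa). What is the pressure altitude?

Pressure correction = (1013 − 1007) × 30 = +180 ft.
Pressure altitude = 6330 + (+180) = 6510 ft.

6510 ft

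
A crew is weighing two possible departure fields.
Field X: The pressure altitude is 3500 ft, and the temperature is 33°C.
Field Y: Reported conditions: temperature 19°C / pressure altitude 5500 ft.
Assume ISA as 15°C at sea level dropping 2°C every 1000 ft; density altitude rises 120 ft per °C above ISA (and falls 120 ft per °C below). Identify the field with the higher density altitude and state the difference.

Field X: ISA temp = 8°C, deviation +25°C, DA = 3500 + 120 × 25 = 6500 ft.
Field Y: ISA temp = 4°C, deviation +15°C, DA = 5500 + 120 × 15 = 7300 ft.
Field Y is higher by 7300 − 6500 = 800 ft.

Field Y by 800 ft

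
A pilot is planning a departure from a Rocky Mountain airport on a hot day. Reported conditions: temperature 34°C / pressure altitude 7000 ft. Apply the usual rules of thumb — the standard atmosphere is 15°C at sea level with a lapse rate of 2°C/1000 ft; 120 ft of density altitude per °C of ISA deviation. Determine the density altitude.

10960 ft

ISA temperature at 7000 ft = 15 − 2 × (7000/1000) = 1°C.
ISA deviation = 34 − 1 = +33°C.
Density altitude = 7000 + 120 × (33) = 7000 + (+3960) = 10960 ft.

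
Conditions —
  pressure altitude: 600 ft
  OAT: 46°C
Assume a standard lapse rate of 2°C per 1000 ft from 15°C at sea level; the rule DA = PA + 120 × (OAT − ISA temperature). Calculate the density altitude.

ISA temperature at 600 ft = 15 − 2 × (600/1000) = 13.8°C.
ISA deviation = 46 − 13.8 = +32.2°C.
Density altitude = 600 + 120 × (32.2) = 600 + (+3864) = 4464 ft.

4464 ft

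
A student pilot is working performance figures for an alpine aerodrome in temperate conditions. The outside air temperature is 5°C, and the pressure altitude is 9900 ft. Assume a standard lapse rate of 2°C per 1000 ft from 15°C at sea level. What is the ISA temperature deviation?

ISA+9.8°C

ISA temperature at 9900 ft = 15 − 2 × (9900/1000) = -4.8°C.
Deviation = OAT − ISA = 5 − (-4.8) = +9.8°C.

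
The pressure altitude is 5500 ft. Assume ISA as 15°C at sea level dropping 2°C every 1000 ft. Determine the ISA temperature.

ISA temperature = 15 − 2 × (5500/1000) = 15 − 11 = 4°C.

4°C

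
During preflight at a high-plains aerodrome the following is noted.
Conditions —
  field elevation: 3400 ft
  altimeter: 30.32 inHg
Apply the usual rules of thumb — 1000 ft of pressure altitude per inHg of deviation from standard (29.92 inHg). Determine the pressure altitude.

3000 ft

Pressure correction = (29.92 − 30.32) × 1000 = -400 ft.
Pressure altitude = 3400 + (-400) = 3000 ft.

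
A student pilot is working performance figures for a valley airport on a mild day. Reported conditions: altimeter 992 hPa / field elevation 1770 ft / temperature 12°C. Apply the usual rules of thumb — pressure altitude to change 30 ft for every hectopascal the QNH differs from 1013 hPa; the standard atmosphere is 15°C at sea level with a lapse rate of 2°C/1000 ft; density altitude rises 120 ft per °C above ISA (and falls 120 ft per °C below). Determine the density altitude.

2616 ft

Pressure altitude = 1770 + (1013 − 992) × 30 = 1770 + (+630) = 2400 ft.
ISA temperature at 2400 ft = 15 − 2 × (2400/1000) = 10.2°C.
ISA deviation = 12 − 10.2 = +1.8°C.
Density altitude = 2400 + 120 × (1.8) = 2616 ft.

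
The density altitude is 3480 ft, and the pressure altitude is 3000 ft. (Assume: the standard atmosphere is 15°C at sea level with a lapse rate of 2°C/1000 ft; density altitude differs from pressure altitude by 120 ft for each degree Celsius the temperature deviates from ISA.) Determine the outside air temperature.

13°C

Density altitude − pressure altitude = 3480 − 3000 = +480 ft.
At 120 ft/°C that is an ISA deviation of 480/120 = +4°C.
ISA temperature at 3000 ft = 15 − 2 × (3000/1000) = 9°C.
OAT = ISA + deviation = 9 + (+4) = 13°C.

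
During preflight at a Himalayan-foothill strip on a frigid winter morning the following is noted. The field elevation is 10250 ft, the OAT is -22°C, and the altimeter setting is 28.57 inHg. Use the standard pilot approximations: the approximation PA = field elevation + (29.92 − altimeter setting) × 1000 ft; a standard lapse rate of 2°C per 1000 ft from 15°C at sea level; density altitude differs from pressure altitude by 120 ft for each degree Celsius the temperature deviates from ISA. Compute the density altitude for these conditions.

9944 ft

Pressure altitude = 10250 + (29.92 − 28.57) × 1000 = 10250 + (+1350) = 11600 ft.
ISA temperature at 11600 ft = 15 − 2 × (11600/1000) = -8.2°C.
ISA deviation = -22 − (-8.2) = -13.8°C.
Density altitude = 11600 + 120 × (-13.8) = 9944 ft.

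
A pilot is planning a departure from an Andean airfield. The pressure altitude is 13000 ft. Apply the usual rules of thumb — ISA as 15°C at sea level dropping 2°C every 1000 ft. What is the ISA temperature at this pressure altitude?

ISA temperature = 15 − 2 × (13000/1000) = 15 − 26 = -11°C.

-11°C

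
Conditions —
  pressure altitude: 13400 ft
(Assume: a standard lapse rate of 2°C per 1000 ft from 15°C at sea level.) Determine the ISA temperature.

ISA temperature = 15 − 2 × (13400/1000) = 15 − 26.8 = -11.8°C.

-11.8°C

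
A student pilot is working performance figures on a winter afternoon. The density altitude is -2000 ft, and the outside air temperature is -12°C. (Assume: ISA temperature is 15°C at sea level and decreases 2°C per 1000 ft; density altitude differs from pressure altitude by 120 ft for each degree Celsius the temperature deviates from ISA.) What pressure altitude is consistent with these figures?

DA = PA + 120 × (OAT − (15 − 2·PA/1000)) = PA + 120·OAT − 1800 + 0.24·PA = 1.24·PA + 120·OAT − 1800.
So 1.24·PA = -2000 − 120 × (-12) + 1800 = 1240.
PA = 1240 / 1.24 = 1000 ft.

1000 ft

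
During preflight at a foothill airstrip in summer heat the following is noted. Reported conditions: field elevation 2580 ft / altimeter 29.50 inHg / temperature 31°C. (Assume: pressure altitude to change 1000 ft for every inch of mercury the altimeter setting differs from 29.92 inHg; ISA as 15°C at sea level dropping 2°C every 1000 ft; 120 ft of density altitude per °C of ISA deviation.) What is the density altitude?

5640 ft

Pressure altitude = 2580 + (29.92 − 29.50) × 1000 = 2580 + (+420) = 3000 ft.
ISA temperature at 3000 ft = 15 − 2 × (3000/1000) = 9°C.
ISA deviation = 31 − 9 = +22°C.
Density altitude = 3000 + 120 × (22) = 5640 ft.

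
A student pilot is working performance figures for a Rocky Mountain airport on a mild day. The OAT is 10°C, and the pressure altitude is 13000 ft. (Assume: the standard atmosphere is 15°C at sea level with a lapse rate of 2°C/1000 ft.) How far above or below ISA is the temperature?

ISA temperature at 13000 ft = 15 − 2 × (13000/1000) = -11°C.
Deviation = OAT − ISA = 10 − (-11) = +21°C.

ISA+21°C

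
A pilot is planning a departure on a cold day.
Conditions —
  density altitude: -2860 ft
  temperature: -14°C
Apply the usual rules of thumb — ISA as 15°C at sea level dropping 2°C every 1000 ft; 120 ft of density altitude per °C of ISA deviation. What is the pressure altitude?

DA = PA + 120 × (OAT − (15 − 2·PA/1000)) = PA + 120·OAT − 1800 + 0.24·PA = 1.24·PA + 120·OAT − 1800.
So 1.24·PA = -2860 − 120 × (-14) + 1800 = 620.
PA = 620 / 1.24 = 500 ft.

500 ft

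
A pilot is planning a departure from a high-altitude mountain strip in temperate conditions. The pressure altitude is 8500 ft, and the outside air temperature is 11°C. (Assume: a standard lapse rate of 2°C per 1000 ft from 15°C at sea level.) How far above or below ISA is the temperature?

ISA temperature at 8500 ft = 15 − 2 × (8500/1000) = -2°C.
Deviation = OAT − ISA = 11 − (-2) = +13°C.

ISA+13°C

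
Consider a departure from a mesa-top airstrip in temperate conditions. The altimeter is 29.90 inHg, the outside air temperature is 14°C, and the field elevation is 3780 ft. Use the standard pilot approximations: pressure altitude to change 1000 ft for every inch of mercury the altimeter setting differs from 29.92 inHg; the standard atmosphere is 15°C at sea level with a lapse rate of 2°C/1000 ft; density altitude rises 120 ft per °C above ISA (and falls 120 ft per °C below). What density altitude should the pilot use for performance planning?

Pressure altitude = 3780 + (29.92 − 29.90) × 1000 = 3780 + (+20) = 3800 ft.
ISA temperature at 3800 ft = 15 − 2 × (3800/1000) = 7.4°C.
ISA deviation = 14 − 7.4 = +6.6°C.
Density altitude = 3800 + 120 × (6.6) = 4592 ft.

4592 ft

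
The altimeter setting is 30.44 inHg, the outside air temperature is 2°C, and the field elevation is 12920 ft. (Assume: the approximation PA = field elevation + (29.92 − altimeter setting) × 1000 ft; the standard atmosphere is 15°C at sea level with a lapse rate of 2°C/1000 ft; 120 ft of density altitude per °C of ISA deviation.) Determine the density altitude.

Pressure altitude = 12920 + (29.92 − 30.44) × 1000 = 12920 + (-520) = 12400 ft.
ISA temperature at 12400 ft = 15 − 2 × (12400/1000) = -9.8°C.
ISA deviation = 2 − (-9.8) = +11.8°C.
Density altitude = 12400 + 120 × (11.8) = 13816 ft.

13816 ft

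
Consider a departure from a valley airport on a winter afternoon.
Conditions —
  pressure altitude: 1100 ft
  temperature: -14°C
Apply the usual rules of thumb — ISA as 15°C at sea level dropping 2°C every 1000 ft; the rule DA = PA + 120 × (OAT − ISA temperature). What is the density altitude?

-2116 ft

ISA temperature at 1100 ft = 15 − 2 × (1100/1000) = 12.8°C.
ISA deviation = -14 − 12.8 = -26.8°C.
Density altitude = 1100 + 120 × (-26.8) = 1100 + (-3216) = -2116 ft.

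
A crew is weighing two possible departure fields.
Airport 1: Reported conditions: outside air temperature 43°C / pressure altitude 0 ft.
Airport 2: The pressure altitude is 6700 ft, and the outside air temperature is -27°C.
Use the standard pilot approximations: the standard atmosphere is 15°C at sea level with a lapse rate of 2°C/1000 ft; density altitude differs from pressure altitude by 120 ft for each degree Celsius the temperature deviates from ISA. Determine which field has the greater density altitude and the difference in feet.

Airport 1: ISA temp = 15°C, deviation +28°C, DA = 0 + 120 × 28 = 3360 ft.
Airport 2: ISA temp = 1.6°C, deviation -28.6°C, DA = 6700 + 120 × (-28.6) = 3268 ft.
Airport 1 is higher by 3360 − 3268 = 92 ft.

Airport 1 by 92 ft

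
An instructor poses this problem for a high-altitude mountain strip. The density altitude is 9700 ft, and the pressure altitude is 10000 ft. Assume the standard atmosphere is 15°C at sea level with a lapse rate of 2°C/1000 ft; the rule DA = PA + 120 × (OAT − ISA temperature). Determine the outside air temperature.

-7.5°C

Density altitude − pressure altitude = 9700 − 10000 = -300 ft.
At 120 ft/°C that is an ISA deviation of -300/120 = -2.5°C.
ISA temperature at 10000 ft = 15 − 2 × (10000/1000) = -5°C.
OAT = ISA + deviation = -5 + (-2.5) = -7.5°C.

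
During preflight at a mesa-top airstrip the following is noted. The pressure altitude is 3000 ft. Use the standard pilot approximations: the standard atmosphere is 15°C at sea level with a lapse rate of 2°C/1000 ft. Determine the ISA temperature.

9°C

ISA temperature = 15 − 2 × (3000/1000) = 15 − 6 = 9°C.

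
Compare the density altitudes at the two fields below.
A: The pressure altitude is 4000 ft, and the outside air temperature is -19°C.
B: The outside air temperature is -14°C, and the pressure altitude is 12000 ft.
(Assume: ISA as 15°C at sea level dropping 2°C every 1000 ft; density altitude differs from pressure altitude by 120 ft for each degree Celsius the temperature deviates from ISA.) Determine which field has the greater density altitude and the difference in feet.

A: ISA temp = 7°C, deviation -26°C, DA = 4000 + 120 × (-26) = 880 ft.
B: ISA temp = -9°C, deviation -5°C, DA = 12000 + 120 × (-5) = 11400 ft.
B is higher by 11400 − 880 = 10520 ft.

B by 10520 ft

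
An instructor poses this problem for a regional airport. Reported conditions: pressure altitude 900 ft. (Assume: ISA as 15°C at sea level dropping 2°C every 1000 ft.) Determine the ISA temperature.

ISA temperature = 15 − 2 × (900/1000) = 15 − 1.8 = 13.2°C.

13.2°C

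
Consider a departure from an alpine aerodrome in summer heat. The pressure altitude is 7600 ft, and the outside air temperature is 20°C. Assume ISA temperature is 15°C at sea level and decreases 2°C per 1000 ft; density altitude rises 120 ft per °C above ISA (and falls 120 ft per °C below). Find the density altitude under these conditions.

ISA temperature at 7600 ft = 15 − 2 × (7600/1000) = -0.2°C.
ISA deviation = 20 − (-0.2) = +20.2°C.
Density altitude = 7600 + 120 × (20.2) = 7600 + (+2424) = 10024 ft.

10024 ft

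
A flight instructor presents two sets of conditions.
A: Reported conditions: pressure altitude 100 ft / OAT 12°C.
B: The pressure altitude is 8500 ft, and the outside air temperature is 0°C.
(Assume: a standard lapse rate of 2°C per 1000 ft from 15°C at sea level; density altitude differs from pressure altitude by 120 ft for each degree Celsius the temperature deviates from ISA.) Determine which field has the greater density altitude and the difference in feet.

A: ISA temp = 14.8°C, deviation -2.8°C, DA = 100 + 120 × (-2.8) = -236 ft.
B: ISA temp = -2°C, deviation +2°C, DA = 8500 + 120 × 2 = 8740 ft.
B is higher by 8740 − (-236) = 8976 ft.

B by 8976 ft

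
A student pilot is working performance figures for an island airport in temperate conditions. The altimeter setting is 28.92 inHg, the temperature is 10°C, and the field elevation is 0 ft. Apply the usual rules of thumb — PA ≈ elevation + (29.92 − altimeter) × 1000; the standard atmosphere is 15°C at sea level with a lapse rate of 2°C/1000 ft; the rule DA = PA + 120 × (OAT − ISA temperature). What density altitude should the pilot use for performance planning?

Pressure altitude = 0 + (29.92 − 28.92) × 1000 = 0 + (+1000) = 1000 ft.
ISA temperature at 1000 ft = 15 − 2 × (1000/1000) = 13°C.
ISA deviation = 10 − 13 = -3°C.
Density altitude = 1000 + 120 × (-3) = 640 ft.

640 ft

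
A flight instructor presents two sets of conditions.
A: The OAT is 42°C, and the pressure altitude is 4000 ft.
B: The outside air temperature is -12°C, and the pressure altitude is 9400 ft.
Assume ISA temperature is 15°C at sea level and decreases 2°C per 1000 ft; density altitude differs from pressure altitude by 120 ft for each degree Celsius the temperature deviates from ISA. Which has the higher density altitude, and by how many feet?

A: ISA temp = 7°C, deviation +35°C, DA = 4000 + 120 × 35 = 8200 ft.
B: ISA temp = -3.8°C, deviation -8.2°C, DA = 9400 + 120 × (-8.2) = 8416 ft.
B is higher by 8416 − 8200 = 216 ft.

B by 216 ft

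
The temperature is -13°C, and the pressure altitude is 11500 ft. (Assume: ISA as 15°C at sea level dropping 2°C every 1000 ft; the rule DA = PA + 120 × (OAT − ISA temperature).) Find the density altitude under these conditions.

10900 ft

ISA temperature at 11500 ft = 15 − 2 × (11500/1000) = -8°C.
ISA deviation = -13 − (-8) = -5°C.
Density altitude = 11500 + 120 × (-5) = 11500 + (-600) = 10900 ft.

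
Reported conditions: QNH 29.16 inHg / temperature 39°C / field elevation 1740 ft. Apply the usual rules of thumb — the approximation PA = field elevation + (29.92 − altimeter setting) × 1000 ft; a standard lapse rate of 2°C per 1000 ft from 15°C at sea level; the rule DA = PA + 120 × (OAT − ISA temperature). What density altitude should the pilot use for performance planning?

Pressure altitude = 1740 + (29.92 − 29.16) × 1000 = 1740 + (+760) = 2500 ft.
ISA temperature at 2500 ft = 15 − 2 × (2500/1000) = 10°C.
ISA deviation = 39 − 10 = +29°C.
Density altitude = 2500 + 120 × (29) = 5980 ft.

5980 ft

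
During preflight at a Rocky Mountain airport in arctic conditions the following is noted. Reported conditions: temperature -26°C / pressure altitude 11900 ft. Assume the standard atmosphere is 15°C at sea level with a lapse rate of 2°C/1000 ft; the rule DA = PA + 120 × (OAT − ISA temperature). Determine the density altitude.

ISA temperature at 11900 ft = 15 − 2 × (11900/1000) = -8.8°C.
ISA deviation = -26 − (-8.8) = -17.2°C.
Density altitude = 11900 + 120 × (-17.2) = 11900 + (-2064) = 9836 ft.

9836 ft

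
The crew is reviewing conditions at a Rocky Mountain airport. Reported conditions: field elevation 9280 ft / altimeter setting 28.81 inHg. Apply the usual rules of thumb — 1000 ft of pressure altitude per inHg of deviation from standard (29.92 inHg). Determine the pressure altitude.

Pressure correction = (29.92 − 28.81) × 1000 = +1110 ft.
Pressure altitude = 9280 + (+1110) = 10390 ft.

10390 ft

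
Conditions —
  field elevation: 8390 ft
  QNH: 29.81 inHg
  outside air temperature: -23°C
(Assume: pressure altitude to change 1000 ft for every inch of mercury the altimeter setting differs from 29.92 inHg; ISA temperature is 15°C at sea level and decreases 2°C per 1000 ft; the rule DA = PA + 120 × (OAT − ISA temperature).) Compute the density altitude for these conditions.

Pressure altitude = 8390 + (29.92 − 29.81) × 1000 = 8390 + (+110) = 8500 ft.
ISA temperature at 8500 ft = 15 − 2 × (8500/1000) = -2°C.
ISA deviation = -23 − (-2) = -21°C.
Density altitude = 8500 + 120 × (-21) = 5980 ft.

5980 ft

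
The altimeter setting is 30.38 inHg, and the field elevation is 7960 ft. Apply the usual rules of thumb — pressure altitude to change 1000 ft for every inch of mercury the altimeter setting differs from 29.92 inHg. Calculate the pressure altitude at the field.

7500 ft

Pressure correction = (29.92 − 30.38) × 1000 = -460 ft.
Pressure altitude = 7960 + (-460) = 7500 ft.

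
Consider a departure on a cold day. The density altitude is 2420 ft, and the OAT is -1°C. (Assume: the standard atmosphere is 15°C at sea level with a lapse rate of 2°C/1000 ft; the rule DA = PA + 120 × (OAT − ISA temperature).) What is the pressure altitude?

3500 ft

DA = PA + 120 × (OAT − (15 − 2·PA/1000)) = PA + 120·OAT − 1800 + 0.24·PA = 1.24·PA + 120·OAT − 1800.
So 1.24·PA = 2420 − 120 × (-1) + 1800 = 4340.
PA = 4340 / 1.24 = 3500 ft.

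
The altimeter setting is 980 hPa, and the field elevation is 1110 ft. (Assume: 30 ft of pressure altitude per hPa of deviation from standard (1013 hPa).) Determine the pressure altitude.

Pressure correction = (1013 − 980) × 30 = +990 ft.
Pressure altitude = 1110 + (+990) = 2100 ft.

2100 ft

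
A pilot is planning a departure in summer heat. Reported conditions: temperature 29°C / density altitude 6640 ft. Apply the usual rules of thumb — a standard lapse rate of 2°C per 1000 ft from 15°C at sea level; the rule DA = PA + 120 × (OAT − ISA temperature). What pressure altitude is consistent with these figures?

4000 ft

DA = PA + 120 × (OAT − (15 − 2·PA/1000)) = PA + 120·OAT − 1800 + 0.24·PA = 1.24·PA + 120·OAT − 1800.
So 1.24·PA = 6640 − 120 × 29 + 1800 = 4960.
PA = 4960 / 1.24 = 4000 ft.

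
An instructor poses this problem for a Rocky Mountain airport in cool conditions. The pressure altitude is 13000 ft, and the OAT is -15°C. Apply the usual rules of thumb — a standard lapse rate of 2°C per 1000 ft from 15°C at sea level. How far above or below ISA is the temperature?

ISA temperature at 13000 ft = 15 − 2 × (13000/1000) = -11°C.
Deviation = OAT − ISA = -15 − (-11) = -4°C.

ISA-4°C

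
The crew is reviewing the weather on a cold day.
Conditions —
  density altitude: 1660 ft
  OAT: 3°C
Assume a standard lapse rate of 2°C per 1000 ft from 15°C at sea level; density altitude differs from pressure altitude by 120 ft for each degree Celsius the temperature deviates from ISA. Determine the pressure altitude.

2500 ft

DA = PA + 120 × (OAT − (15 − 2·PA/1000)) = PA + 120·OAT − 1800 + 0.24·PA = 1.24·PA + 120·OAT − 1800.
So 1.24·PA = 1660 − 120 × 3 + 1800 = 3100.
PA = 3100 / 1.24 = 2500 ft.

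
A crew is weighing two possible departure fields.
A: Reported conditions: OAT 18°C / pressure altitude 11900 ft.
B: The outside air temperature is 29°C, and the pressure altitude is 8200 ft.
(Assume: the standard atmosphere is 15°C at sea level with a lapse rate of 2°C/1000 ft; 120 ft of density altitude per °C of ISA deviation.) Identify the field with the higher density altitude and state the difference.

A by 3268 ft

A: ISA temp = -8.8°C, deviation +26.8°C, DA = 11900 + 120 × 26.8 = 15116 ft.
B: ISA temp = -1.4°C, deviation +30.4°C, DA = 8200 + 120 × 30.4 = 11848 ft.
A is higher by 15116 − 11848 = 3268 ft.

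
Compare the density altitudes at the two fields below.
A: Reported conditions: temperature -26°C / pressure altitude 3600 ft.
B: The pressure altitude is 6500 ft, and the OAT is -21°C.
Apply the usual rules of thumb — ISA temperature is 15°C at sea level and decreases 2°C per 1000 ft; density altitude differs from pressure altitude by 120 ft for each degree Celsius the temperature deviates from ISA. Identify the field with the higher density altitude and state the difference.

A: ISA temp = 7.8°C, deviation -33.8°C, DA = 3600 + 120 × (-33.8) = -456 ft.
B: ISA temp = 2°C, deviation -23°C, DA = 6500 + 120 × (-23) = 3740 ft.
B is higher by 3740 − (-456) = 4196 ft.

B by 4196 ft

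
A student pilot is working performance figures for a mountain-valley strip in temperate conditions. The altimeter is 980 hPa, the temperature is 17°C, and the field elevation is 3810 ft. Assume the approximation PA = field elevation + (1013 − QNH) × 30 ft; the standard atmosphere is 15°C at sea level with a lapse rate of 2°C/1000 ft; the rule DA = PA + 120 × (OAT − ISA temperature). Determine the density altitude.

Pressure altitude = 3810 + (1013 − 980) × 30 = 3810 + (+990) = 4800 ft.
ISA temperature at 4800 ft = 15 − 2 × (4800/1000) = 5.4°C.
ISA deviation = 17 − 5.4 = +11.6°C.
Density altitude = 4800 + 120 × (11.6) = 6192 ft.

6192 ft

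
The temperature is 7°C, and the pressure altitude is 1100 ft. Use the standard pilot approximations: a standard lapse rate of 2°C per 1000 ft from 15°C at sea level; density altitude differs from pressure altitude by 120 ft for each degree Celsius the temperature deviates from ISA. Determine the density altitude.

ISA temperature at 1100 ft = 15 − 2 × (1100/1000) = 12.8°C.
ISA deviation = 7 − 12.8 = -5.8°C.
Density altitude = 1100 + 120 × (-5.8) = 1100 + (-696) = 404 ft.

404 ft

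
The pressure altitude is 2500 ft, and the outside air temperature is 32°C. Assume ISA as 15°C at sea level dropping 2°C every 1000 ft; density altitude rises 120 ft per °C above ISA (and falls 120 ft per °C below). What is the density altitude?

5140 ft

ISA temperature at 2500 ft = 15 − 2 × (2500/1000) = 10°C.
ISA deviation = 32 − 10 = +22°C.
Density altitude = 2500 + 120 × (22) = 2500 + (+2640) = 5140 ft.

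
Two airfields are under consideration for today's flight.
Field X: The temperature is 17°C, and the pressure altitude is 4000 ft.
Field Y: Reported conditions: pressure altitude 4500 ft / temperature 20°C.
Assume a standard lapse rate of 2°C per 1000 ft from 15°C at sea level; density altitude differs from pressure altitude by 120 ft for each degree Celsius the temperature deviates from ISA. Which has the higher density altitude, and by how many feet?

Field Y by 980 ft

Field X: ISA temp = 7°C, deviation +10°C, DA = 4000 + 120 × 10 = 5200 ft.
Field Y: ISA temp = 6°C, deviation +14°C, DA = 4500 + 120 × 14 = 6180 ft.
Field Y is higher by 6180 − 5200 = 980 ft.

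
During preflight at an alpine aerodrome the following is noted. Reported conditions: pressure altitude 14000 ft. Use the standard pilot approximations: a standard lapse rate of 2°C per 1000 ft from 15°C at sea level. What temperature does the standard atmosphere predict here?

ISA temperature = 15 − 2 × (14000/1000) = 15 − 28 = -13°C.

-13°C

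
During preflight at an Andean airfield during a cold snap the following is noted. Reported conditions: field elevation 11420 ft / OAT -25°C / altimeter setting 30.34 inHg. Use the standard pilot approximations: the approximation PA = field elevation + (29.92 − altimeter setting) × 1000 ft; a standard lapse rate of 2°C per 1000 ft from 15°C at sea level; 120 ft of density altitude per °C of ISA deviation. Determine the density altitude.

8840 ft

Pressure altitude = 11420 + (29.92 − 30.34) × 1000 = 11420 + (-420) = 11000 ft.
ISA temperature at 11000 ft = 15 − 2 × (11000/1000) = -7°C.
ISA deviation = -25 − (-7) = -18°C.
Density altitude = 11000 + 120 × (-18) = 8840 ft.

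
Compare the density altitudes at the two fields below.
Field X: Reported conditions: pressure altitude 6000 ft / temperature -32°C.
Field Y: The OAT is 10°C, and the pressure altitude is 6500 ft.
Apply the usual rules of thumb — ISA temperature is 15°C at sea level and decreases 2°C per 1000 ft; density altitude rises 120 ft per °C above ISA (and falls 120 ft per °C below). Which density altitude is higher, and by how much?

Field X: ISA temp = 3°C, deviation -35°C, DA = 6000 + 120 × (-35) = 1800 ft.
Field Y: ISA temp = 2°C, deviation +8°C, DA = 6500 + 120 × 8 = 7460 ft.
Field Y is higher by 7460 − 1800 = 5660 ft.

Field Y by 5660 ft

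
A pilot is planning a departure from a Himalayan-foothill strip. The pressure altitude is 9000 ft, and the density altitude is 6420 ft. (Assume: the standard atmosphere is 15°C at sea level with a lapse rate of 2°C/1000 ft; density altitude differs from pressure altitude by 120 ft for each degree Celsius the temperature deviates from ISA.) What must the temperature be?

Density altitude − pressure altitude = 6420 − 9000 = -2580 ft.
At 120 ft/°C that is an ISA deviation of -2580/120 = -21.5°C.
ISA temperature at 9000 ft = 15 − 2 × (9000/1000) = -3°C.
OAT = ISA + deviation = -3 + (-21.5) = -24.5°C.

-24.5°C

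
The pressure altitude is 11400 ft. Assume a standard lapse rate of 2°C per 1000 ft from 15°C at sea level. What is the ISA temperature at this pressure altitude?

ISA temperature = 15 − 2 × (11400/1000) = 15 − 22.8 = -7.8°C.

-7.8°C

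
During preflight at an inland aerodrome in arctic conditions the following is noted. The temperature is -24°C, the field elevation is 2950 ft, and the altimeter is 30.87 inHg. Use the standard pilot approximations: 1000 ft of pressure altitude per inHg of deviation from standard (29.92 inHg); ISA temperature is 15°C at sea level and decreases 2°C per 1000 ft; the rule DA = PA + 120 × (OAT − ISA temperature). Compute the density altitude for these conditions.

-2200 ft

Pressure altitude = 2950 + (29.92 − 30.87) × 1000 = 2950 + (-950) = 2000 ft.
ISA temperature at 2000 ft = 15 − 2 × (2000/1000) = 11°C.
ISA deviation = -24 − 11 = -35°C.
Density altitude = 2000 + 120 × (-35) = -2200 ft.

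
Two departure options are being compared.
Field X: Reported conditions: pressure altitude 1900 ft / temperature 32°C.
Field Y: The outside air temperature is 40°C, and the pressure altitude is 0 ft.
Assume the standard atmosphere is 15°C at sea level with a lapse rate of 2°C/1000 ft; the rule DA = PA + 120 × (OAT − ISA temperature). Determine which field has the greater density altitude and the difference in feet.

Field X by 1396 ft

Field X: ISA temp = 11.2°C, deviation +20.8°C, DA = 1900 + 120 × 20.8 = 4396 ft.
Field Y: ISA temp = 15°C, deviation +25°C, DA = 0 + 120 × 25 = 3000 ft.
Field X is higher by 4396 − 3000 = 1396 ft.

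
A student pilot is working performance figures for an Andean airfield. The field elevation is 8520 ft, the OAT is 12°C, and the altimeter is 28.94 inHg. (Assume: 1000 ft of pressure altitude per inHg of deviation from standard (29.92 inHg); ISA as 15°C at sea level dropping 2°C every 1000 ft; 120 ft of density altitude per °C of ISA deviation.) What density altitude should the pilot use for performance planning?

11420 ft

Pressure altitude = 8520 + (29.92 − 28.94) × 1000 = 8520 + (+980) = 9500 ft.
ISA temperature at 9500 ft = 15 − 2 × (9500/1000) = -4°C.
ISA deviation = 12 − (-4) = +16°C.
Density altitude = 9500 + 120 × (16) = 11420 ft.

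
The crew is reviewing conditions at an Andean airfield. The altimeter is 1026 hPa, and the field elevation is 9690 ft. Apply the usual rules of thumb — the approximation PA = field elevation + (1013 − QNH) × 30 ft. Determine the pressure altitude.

Pressure correction = (1013 − 1026) × 30 = -390 ft.
Pressure altitude = 9690 + (-390) = 9300 ft.

9300 ft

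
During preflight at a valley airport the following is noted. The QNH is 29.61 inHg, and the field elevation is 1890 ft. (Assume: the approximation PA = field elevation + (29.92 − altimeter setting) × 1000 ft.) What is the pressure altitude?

Pressure correction = (29.92 − 29.61) × 1000 = +310 ft.
Pressure altitude = 1890 + (+310) = 2200 ft.

2200 ft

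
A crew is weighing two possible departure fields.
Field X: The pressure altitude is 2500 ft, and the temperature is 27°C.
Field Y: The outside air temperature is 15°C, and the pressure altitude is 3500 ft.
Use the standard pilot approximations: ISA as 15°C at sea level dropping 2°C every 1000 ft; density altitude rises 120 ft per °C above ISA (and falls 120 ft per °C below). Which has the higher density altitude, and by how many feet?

Field X by 200 ft

Field X: ISA temp = 10°C, deviation +17°C, DA = 2500 + 120 × 17 = 4540 ft.
Field Y: ISA temp = 8°C, deviation +7°C, DA = 3500 + 120 × 7 = 4340 ft.
Field X is higher by 4540 − 4340 = 200 ft.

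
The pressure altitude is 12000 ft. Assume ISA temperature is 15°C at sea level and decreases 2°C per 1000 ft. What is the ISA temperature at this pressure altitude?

-9°C

ISA temperature = 15 − 2 × (12000/1000) = 15 − 24 = -9°C.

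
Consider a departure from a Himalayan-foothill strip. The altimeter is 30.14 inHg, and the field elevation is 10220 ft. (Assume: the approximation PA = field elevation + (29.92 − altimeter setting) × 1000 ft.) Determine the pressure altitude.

Pressure correction = (29.92 − 30.14) × 1000 = -220 ft.
Pressure altitude = 10220 + (-220) = 10000 ft.

10000 ft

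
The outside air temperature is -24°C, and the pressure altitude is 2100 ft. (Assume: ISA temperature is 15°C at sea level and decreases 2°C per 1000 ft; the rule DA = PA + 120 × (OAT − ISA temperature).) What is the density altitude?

-2076 ft

ISA temperature at 2100 ft = 15 − 2 × (2100/1000) = 10.8°C.
ISA deviation = -24 − 10.8 = -34.8°C.
Density altitude = 2100 + 120 × (-34.8) = 2100 + (-4176) = -2076 ft.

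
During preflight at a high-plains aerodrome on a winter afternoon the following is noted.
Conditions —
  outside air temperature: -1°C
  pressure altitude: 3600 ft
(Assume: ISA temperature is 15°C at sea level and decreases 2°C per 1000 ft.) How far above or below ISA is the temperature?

ISA temperature at 3600 ft = 15 − 2 × (3600/1000) = 7.8°C.
Deviation = OAT − ISA = -1 − 7.8 = -8.8°C.

ISA-8.8°C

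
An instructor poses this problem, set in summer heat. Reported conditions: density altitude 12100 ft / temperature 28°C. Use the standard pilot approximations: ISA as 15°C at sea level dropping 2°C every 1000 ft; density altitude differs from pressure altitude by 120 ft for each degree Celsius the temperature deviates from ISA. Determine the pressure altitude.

DA = PA + 120 × (OAT − (15 − 2·PA/1000)) = PA + 120·OAT − 1800 + 0.24·PA = 1.24·PA + 120·OAT − 1800.
So 1.24·PA = 12100 − 120 × 28 + 1800 = 10540.
PA = 10540 / 1.24 = 8500 ft.

8500 ft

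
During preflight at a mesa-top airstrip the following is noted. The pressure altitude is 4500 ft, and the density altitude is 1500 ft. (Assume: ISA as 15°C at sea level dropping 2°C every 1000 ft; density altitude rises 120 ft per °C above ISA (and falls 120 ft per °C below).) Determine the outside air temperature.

-19°C

Density altitude − pressure altitude = 1500 − 4500 = -3000 ft.
At 120 ft/°C that is an ISA deviation of -3000/120 = -25°C.
ISA temperature at 4500 ft = 15 − 2 × (4500/1000) = 6°C.
OAT = ISA + deviation = 6 + (-25) = -19°C.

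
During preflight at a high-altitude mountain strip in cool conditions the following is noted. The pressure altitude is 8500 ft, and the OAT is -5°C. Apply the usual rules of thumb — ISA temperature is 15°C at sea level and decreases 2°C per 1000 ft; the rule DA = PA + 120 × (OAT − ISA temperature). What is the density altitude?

ISA temperature at 8500 ft = 15 − 2 × (8500/1000) = -2°C.
ISA deviation = -5 − (-2) = -3°C.
Density altitude = 8500 + 120 × (-3) = 8500 + (-360) = 8140 ft.

8140 ft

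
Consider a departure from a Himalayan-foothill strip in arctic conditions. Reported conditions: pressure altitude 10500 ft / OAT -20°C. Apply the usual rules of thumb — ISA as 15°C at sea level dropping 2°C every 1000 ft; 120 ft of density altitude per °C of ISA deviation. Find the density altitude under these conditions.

8820 ft

ISA temperature at 10500 ft = 15 − 2 × (10500/1000) = -6°C.
ISA deviation = -20 − (-6) = -14°C.
Density altitude = 10500 + 120 × (-14) = 10500 + (-1680) = 8820 ft.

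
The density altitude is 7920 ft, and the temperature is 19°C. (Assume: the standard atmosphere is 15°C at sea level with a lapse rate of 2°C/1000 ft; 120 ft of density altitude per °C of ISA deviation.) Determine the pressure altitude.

6000 ft

DA = PA + 120 × (OAT − (15 − 2·PA/1000)) = PA + 120·OAT − 1800 + 0.24·PA = 1.24·PA + 120·OAT − 1800.
So 1.24·PA = 7920 − 120 × 19 + 1800 = 7440.
PA = 7440 / 1.24 = 6000 ft.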